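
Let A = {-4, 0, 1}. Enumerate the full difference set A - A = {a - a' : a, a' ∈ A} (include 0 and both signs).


A - A = {a - a' : a, a' ∈ A}.
Compute a - a' for each ordered pair (a, a'):
a = -4: -4--4=0, -4-0=-4, -4-1=-5
a = 0: 0--4=4, 0-0=0, 0-1=-1
a = 1: 1--4=5, 1-0=1, 1-1=0
Collecting distinct values (and noting 0 appears from a-a):
A - A = {-5, -4, -1, 0, 1, 4, 5}
|A - A| = 7

A - A = {-5, -4, -1, 0, 1, 4, 5}


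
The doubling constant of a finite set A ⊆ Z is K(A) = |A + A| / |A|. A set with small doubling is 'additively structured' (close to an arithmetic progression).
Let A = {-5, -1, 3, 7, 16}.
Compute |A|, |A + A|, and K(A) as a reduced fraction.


|A| = 5.
Compute A + A by enumerating all 25 pairs.
A + A = {-10, -6, -2, 2, 6, 10, 11, 14, 15, 19, 23, 32}, so |A + A| = 12.
K = |A + A| / |A| = 12/5 (already in lowest terms) ≈ 2.4000.
Reference: AP of size 5 gives K = 9/5 ≈ 1.8000; a fully generic set of size 5 gives K ≈ 3.0000.

|A| = 5, |A + A| = 12, K = 12/5.


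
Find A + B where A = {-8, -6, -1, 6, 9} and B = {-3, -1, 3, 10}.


A + B = {a + b : a ∈ A, b ∈ B}.
Enumerate all |A|·|B| = 5·4 = 20 pairs (a, b) and collect distinct sums.
a = -8: -8+-3=-11, -8+-1=-9, -8+3=-5, -8+10=2
a = -6: -6+-3=-9, -6+-1=-7, -6+3=-3, -6+10=4
a = -1: -1+-3=-4, -1+-1=-2, -1+3=2, -1+10=9
a = 6: 6+-3=3, 6+-1=5, 6+3=9, 6+10=16
a = 9: 9+-3=6, 9+-1=8, 9+3=12, 9+10=19
Collecting distinct sums: A + B = {-11, -9, -7, -5, -4, -3, -2, 2, 3, 4, 5, 6, 8, 9, 12, 16, 19}
|A + B| = 17

A + B = {-11, -9, -7, -5, -4, -3, -2, 2, 3, 4, 5, 6, 8, 9, 12, 16, 19}


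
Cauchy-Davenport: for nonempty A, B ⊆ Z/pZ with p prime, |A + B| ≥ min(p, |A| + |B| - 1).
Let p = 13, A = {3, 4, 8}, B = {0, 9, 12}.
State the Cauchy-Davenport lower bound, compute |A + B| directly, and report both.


Cauchy-Davenport: |A + B| ≥ min(p, |A| + |B| - 1) for A, B nonempty in Z/pZ.
|A| = 3, |B| = 3, p = 13.
CD lower bound = min(13, 3 + 3 - 1) = min(13, 5) = 5.
Compute A + B mod 13 directly:
a = 3: 3+0=3, 3+9=12, 3+12=2
a = 4: 4+0=4, 4+9=0, 4+12=3
a = 8: 8+0=8, 8+9=4, 8+12=7
A + B = {0, 2, 3, 4, 7, 8, 12}, so |A + B| = 7.
Verify: 7 ≥ 5? Yes ✓.

CD lower bound = 5, actual |A + B| = 7.


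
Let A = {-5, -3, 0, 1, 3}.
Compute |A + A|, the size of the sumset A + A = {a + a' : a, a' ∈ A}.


A + A = {a + a' : a, a' ∈ A}; |A| = 5.
General bounds: 2|A| - 1 ≤ |A + A| ≤ |A|(|A|+1)/2, i.e. 9 ≤ |A + A| ≤ 15.
Lower bound 2|A|-1 is attained iff A is an arithmetic progression.
Enumerate sums a + a' for a ≤ a' (symmetric, so this suffices):
a = -5: -5+-5=-10, -5+-3=-8, -5+0=-5, -5+1=-4, -5+3=-2
a = -3: -3+-3=-6, -3+0=-3, -3+1=-2, -3+3=0
a = 0: 0+0=0, 0+1=1, 0+3=3
a = 1: 1+1=2, 1+3=4
a = 3: 3+3=6
Distinct sums: {-10, -8, -6, -5, -4, -3, -2, 0, 1, 2, 3, 4, 6}
|A + A| = 13

|A + A| = 13


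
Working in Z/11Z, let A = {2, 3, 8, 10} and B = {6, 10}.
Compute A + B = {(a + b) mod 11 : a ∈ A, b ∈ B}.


Work in Z/11Z: reduce every sum a + b modulo 11.
Enumerate all 8 pairs:
a = 2: 2+6=8, 2+10=1
a = 3: 3+6=9, 3+10=2
a = 8: 8+6=3, 8+10=7
a = 10: 10+6=5, 10+10=9
Distinct residues collected: {1, 2, 3, 5, 7, 8, 9}
|A + B| = 7 (out of 11 total residues).

A + B = {1, 2, 3, 5, 7, 8, 9}


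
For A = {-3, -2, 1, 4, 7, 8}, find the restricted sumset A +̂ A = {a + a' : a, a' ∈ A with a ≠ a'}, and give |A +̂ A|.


Restricted sumset: A +̂ A = {a + a' : a ∈ A, a' ∈ A, a ≠ a'}.
Equivalently, take A + A and drop any sum 2a that is achievable ONLY as a + a for a ∈ A (i.e. sums representable only with equal summands).
Enumerate pairs (a, a') with a < a' (symmetric, so each unordered pair gives one sum; this covers all a ≠ a'):
  -3 + -2 = -5
  -3 + 1 = -2
  -3 + 4 = 1
  -3 + 7 = 4
  -3 + 8 = 5
  -2 + 1 = -1
  -2 + 4 = 2
  -2 + 7 = 5
  -2 + 8 = 6
  1 + 4 = 5
  1 + 7 = 8
  1 + 8 = 9
  4 + 7 = 11
  4 + 8 = 12
  7 + 8 = 15
Collected distinct sums: {-5, -2, -1, 1, 2, 4, 5, 6, 8, 9, 11, 12, 15}
|A +̂ A| = 13
(Reference bound: |A +̂ A| ≥ 2|A| - 3 for |A| ≥ 2, with |A| = 6 giving ≥ 9.)

|A +̂ A| = 13


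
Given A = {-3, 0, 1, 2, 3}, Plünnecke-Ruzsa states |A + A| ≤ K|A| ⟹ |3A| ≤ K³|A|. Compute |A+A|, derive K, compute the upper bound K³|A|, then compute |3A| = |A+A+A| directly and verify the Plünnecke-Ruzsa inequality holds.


|A| = 5.
Step 1: Compute A + A by enumerating all 25 pairs.
A + A = {-6, -3, -2, -1, 0, 1, 2, 3, 4, 5, 6}, so |A + A| = 11.
Step 2: Doubling constant K = |A + A|/|A| = 11/5 = 11/5 ≈ 2.2000.
Step 3: Plünnecke-Ruzsa gives |3A| ≤ K³·|A| = (2.2000)³ · 5 ≈ 53.2400.
Step 4: Compute 3A = A + A + A directly by enumerating all triples (a,b,c) ∈ A³; |3A| = 17.
Step 5: Check 17 ≤ 53.2400? Yes ✓.

K = 11/5, Plünnecke-Ruzsa bound K³|A| ≈ 53.2400, |3A| = 17, inequality holds.


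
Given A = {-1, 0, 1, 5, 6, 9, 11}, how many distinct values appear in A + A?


A + A = {a + a' : a, a' ∈ A}; |A| = 7.
General bounds: 2|A| - 1 ≤ |A + A| ≤ |A|(|A|+1)/2, i.e. 13 ≤ |A + A| ≤ 28.
Lower bound 2|A|-1 is attained iff A is an arithmetic progression.
Enumerate sums a + a' for a ≤ a' (symmetric, so this suffices):
a = -1: -1+-1=-2, -1+0=-1, -1+1=0, -1+5=4, -1+6=5, -1+9=8, -1+11=10
a = 0: 0+0=0, 0+1=1, 0+5=5, 0+6=6, 0+9=9, 0+11=11
a = 1: 1+1=2, 1+5=6, 1+6=7, 1+9=10, 1+11=12
a = 5: 5+5=10, 5+6=11, 5+9=14, 5+11=16
a = 6: 6+6=12, 6+9=15, 6+11=17
a = 9: 9+9=18, 9+11=20
a = 11: 11+11=22
Distinct sums: {-2, -1, 0, 1, 2, 4, 5, 6, 7, 8, 9, 10, 11, 12, 14, 15, 16, 17, 18, 20, 22}
|A + A| = 21

|A + A| = 21


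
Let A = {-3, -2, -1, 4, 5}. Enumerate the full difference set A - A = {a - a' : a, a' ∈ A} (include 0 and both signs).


A - A = {a - a' : a, a' ∈ A}.
Compute a - a' for each ordered pair (a, a'):
a = -3: -3--3=0, -3--2=-1, -3--1=-2, -3-4=-7, -3-5=-8
a = -2: -2--3=1, -2--2=0, -2--1=-1, -2-4=-6, -2-5=-7
a = -1: -1--3=2, -1--2=1, -1--1=0, -1-4=-5, -1-5=-6
a = 4: 4--3=7, 4--2=6, 4--1=5, 4-4=0, 4-5=-1
a = 5: 5--3=8, 5--2=7, 5--1=6, 5-4=1, 5-5=0
Collecting distinct values (and noting 0 appears from a-a):
A - A = {-8, -7, -6, -5, -2, -1, 0, 1, 2, 5, 6, 7, 8}
|A - A| = 13

A - A = {-8, -7, -6, -5, -2, -1, 0, 1, 2, 5, 6, 7, 8}


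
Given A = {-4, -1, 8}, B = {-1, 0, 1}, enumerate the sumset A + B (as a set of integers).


A + B = {a + b : a ∈ A, b ∈ B}.
Enumerate all |A|·|B| = 3·3 = 9 pairs (a, b) and collect distinct sums.
a = -4: -4+-1=-5, -4+0=-4, -4+1=-3
a = -1: -1+-1=-2, -1+0=-1, -1+1=0
a = 8: 8+-1=7, 8+0=8, 8+1=9
Collecting distinct sums: A + B = {-5, -4, -3, -2, -1, 0, 7, 8, 9}
|A + B| = 9

A + B = {-5, -4, -3, -2, -1, 0, 7, 8, 9}


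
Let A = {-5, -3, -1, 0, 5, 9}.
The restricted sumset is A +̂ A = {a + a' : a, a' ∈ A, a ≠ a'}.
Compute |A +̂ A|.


Restricted sumset: A +̂ A = {a + a' : a ∈ A, a' ∈ A, a ≠ a'}.
Equivalently, take A + A and drop any sum 2a that is achievable ONLY as a + a for a ∈ A (i.e. sums representable only with equal summands).
Enumerate pairs (a, a') with a < a' (symmetric, so each unordered pair gives one sum; this covers all a ≠ a'):
  -5 + -3 = -8
  -5 + -1 = -6
  -5 + 0 = -5
  -5 + 5 = 0
  -5 + 9 = 4
  -3 + -1 = -4
  -3 + 0 = -3
  -3 + 5 = 2
  -3 + 9 = 6
  -1 + 0 = -1
  -1 + 5 = 4
  -1 + 9 = 8
  0 + 5 = 5
  0 + 9 = 9
  5 + 9 = 14
Collected distinct sums: {-8, -6, -5, -4, -3, -1, 0, 2, 4, 5, 6, 8, 9, 14}
|A +̂ A| = 14
(Reference bound: |A +̂ A| ≥ 2|A| - 3 for |A| ≥ 2, with |A| = 6 giving ≥ 9.)

|A +̂ A| = 14


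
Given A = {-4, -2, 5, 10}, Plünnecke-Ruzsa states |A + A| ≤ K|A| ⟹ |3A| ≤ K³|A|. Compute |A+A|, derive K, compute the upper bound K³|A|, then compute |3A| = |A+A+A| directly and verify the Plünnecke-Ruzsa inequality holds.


|A| = 4.
Step 1: Compute A + A by enumerating all 16 pairs.
A + A = {-8, -6, -4, 1, 3, 6, 8, 10, 15, 20}, so |A + A| = 10.
Step 2: Doubling constant K = |A + A|/|A| = 10/4 = 10/4 ≈ 2.5000.
Step 3: Plünnecke-Ruzsa gives |3A| ≤ K³·|A| = (2.5000)³ · 4 ≈ 62.5000.
Step 4: Compute 3A = A + A + A directly by enumerating all triples (a,b,c) ∈ A³; |3A| = 19.
Step 5: Check 19 ≤ 62.5000? Yes ✓.

K = 10/4, Plünnecke-Ruzsa bound K³|A| ≈ 62.5000, |3A| = 19, inequality holds.


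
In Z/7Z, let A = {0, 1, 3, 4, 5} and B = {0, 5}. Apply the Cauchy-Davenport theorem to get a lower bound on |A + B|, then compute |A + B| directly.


Cauchy-Davenport: |A + B| ≥ min(p, |A| + |B| - 1) for A, B nonempty in Z/pZ.
|A| = 5, |B| = 2, p = 7.
CD lower bound = min(7, 5 + 2 - 1) = min(7, 6) = 6.
Compute A + B mod 7 directly:
a = 0: 0+0=0, 0+5=5
a = 1: 1+0=1, 1+5=6
a = 3: 3+0=3, 3+5=1
a = 4: 4+0=4, 4+5=2
a = 5: 5+0=5, 5+5=3
A + B = {0, 1, 2, 3, 4, 5, 6}, so |A + B| = 7.
Verify: 7 ≥ 6? Yes ✓.

CD lower bound = 6, actual |A + B| = 7.


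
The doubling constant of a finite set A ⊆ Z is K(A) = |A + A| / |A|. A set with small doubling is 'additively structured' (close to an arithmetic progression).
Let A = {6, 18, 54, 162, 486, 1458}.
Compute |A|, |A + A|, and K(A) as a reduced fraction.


|A| = 6.
Compute A + A by enumerating all 36 pairs.
A + A = {12, 24, 36, 60, 72, 108, 168, 180, 216, 324, 492, 504, 540, 648, 972, 1464, 1476, 1512, 1620, 1944, 2916}, so |A + A| = 21.
K = |A + A| / |A| = 21/6 = 7/2 ≈ 3.5000.
Reference: AP of size 6 gives K = 11/6 ≈ 1.8333; a fully generic set of size 6 gives K ≈ 3.5000.

|A| = 6, |A + A| = 21, K = 21/6 = 7/2.


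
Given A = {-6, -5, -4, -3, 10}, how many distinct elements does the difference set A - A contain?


A - A = {a - a' : a, a' ∈ A}; |A| = 5.
Bounds: 2|A|-1 ≤ |A - A| ≤ |A|² - |A| + 1, i.e. 9 ≤ |A - A| ≤ 21.
Note: 0 ∈ A - A always (from a - a). The set is symmetric: if d ∈ A - A then -d ∈ A - A.
Enumerate nonzero differences d = a - a' with a > a' (then include -d):
Positive differences: {1, 2, 3, 13, 14, 15, 16}
Full difference set: {0} ∪ (positive diffs) ∪ (negative diffs).
|A - A| = 1 + 2·7 = 15 (matches direct enumeration: 15).

|A - A| = 15


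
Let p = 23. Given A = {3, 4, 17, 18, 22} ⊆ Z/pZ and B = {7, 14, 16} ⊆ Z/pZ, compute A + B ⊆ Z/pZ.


Work in Z/23Z: reduce every sum a + b modulo 23.
Enumerate all 15 pairs:
a = 3: 3+7=10, 3+14=17, 3+16=19
a = 4: 4+7=11, 4+14=18, 4+16=20
a = 17: 17+7=1, 17+14=8, 17+16=10
a = 18: 18+7=2, 18+14=9, 18+16=11
a = 22: 22+7=6, 22+14=13, 22+16=15
Distinct residues collected: {1, 2, 6, 8, 9, 10, 11, 13, 15, 17, 18, 19, 20}
|A + B| = 13 (out of 23 total residues).

A + B = {1, 2, 6, 8, 9, 10, 11, 13, 15, 17, 18, 19, 20}


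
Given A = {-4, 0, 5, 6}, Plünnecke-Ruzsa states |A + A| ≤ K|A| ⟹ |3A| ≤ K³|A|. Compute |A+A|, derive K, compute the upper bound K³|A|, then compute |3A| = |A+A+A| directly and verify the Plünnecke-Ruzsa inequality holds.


|A| = 4.
Step 1: Compute A + A by enumerating all 16 pairs.
A + A = {-8, -4, 0, 1, 2, 5, 6, 10, 11, 12}, so |A + A| = 10.
Step 2: Doubling constant K = |A + A|/|A| = 10/4 = 10/4 ≈ 2.5000.
Step 3: Plünnecke-Ruzsa gives |3A| ≤ K³·|A| = (2.5000)³ · 4 ≈ 62.5000.
Step 4: Compute 3A = A + A + A directly by enumerating all triples (a,b,c) ∈ A³; |3A| = 19.
Step 5: Check 19 ≤ 62.5000? Yes ✓.

K = 10/4, Plünnecke-Ruzsa bound K³|A| ≈ 62.5000, |3A| = 19, inequality holds.


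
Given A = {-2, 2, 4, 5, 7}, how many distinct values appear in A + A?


A + A = {a + a' : a, a' ∈ A}; |A| = 5.
General bounds: 2|A| - 1 ≤ |A + A| ≤ |A|(|A|+1)/2, i.e. 9 ≤ |A + A| ≤ 15.
Lower bound 2|A|-1 is attained iff A is an arithmetic progression.
Enumerate sums a + a' for a ≤ a' (symmetric, so this suffices):
a = -2: -2+-2=-4, -2+2=0, -2+4=2, -2+5=3, -2+7=5
a = 2: 2+2=4, 2+4=6, 2+5=7, 2+7=9
a = 4: 4+4=8, 4+5=9, 4+7=11
a = 5: 5+5=10, 5+7=12
a = 7: 7+7=14
Distinct sums: {-4, 0, 2, 3, 4, 5, 6, 7, 8, 9, 10, 11, 12, 14}
|A + A| = 14

|A + A| = 14


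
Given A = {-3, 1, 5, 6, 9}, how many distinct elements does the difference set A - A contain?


A - A = {a - a' : a, a' ∈ A}; |A| = 5.
Bounds: 2|A|-1 ≤ |A - A| ≤ |A|² - |A| + 1, i.e. 9 ≤ |A - A| ≤ 21.
Note: 0 ∈ A - A always (from a - a). The set is symmetric: if d ∈ A - A then -d ∈ A - A.
Enumerate nonzero differences d = a - a' with a > a' (then include -d):
Positive differences: {1, 3, 4, 5, 8, 9, 12}
Full difference set: {0} ∪ (positive diffs) ∪ (negative diffs).
|A - A| = 1 + 2·7 = 15 (matches direct enumeration: 15).

|A - A| = 15


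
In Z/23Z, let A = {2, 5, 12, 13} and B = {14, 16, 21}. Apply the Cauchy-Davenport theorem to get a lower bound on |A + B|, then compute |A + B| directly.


Cauchy-Davenport: |A + B| ≥ min(p, |A| + |B| - 1) for A, B nonempty in Z/pZ.
|A| = 4, |B| = 3, p = 23.
CD lower bound = min(23, 4 + 3 - 1) = min(23, 6) = 6.
Compute A + B mod 23 directly:
a = 2: 2+14=16, 2+16=18, 2+21=0
a = 5: 5+14=19, 5+16=21, 5+21=3
a = 12: 12+14=3, 12+16=5, 12+21=10
a = 13: 13+14=4, 13+16=6, 13+21=11
A + B = {0, 3, 4, 5, 6, 10, 11, 16, 18, 19, 21}, so |A + B| = 11.
Verify: 11 ≥ 6? Yes ✓.

CD lower bound = 6, actual |A + B| = 11.


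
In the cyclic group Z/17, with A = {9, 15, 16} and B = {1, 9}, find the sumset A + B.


Work in Z/17Z: reduce every sum a + b modulo 17.
Enumerate all 6 pairs:
a = 9: 9+1=10, 9+9=1
a = 15: 15+1=16, 15+9=7
a = 16: 16+1=0, 16+9=8
Distinct residues collected: {0, 1, 7, 8, 10, 16}
|A + B| = 6 (out of 17 total residues).

A + B = {0, 1, 7, 8, 10, 16}


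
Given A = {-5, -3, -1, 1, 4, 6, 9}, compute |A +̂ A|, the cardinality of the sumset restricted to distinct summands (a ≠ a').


Restricted sumset: A +̂ A = {a + a' : a ∈ A, a' ∈ A, a ≠ a'}.
Equivalently, take A + A and drop any sum 2a that is achievable ONLY as a + a for a ∈ A (i.e. sums representable only with equal summands).
Enumerate pairs (a, a') with a < a' (symmetric, so each unordered pair gives one sum; this covers all a ≠ a'):
  -5 + -3 = -8
  -5 + -1 = -6
  -5 + 1 = -4
  -5 + 4 = -1
  -5 + 6 = 1
  -5 + 9 = 4
  -3 + -1 = -4
  -3 + 1 = -2
  -3 + 4 = 1
  -3 + 6 = 3
  -3 + 9 = 6
  -1 + 1 = 0
  -1 + 4 = 3
  -1 + 6 = 5
  -1 + 9 = 8
  1 + 4 = 5
  1 + 6 = 7
  1 + 9 = 10
  4 + 6 = 10
  4 + 9 = 13
  6 + 9 = 15
Collected distinct sums: {-8, -6, -4, -2, -1, 0, 1, 3, 4, 5, 6, 7, 8, 10, 13, 15}
|A +̂ A| = 16
(Reference bound: |A +̂ A| ≥ 2|A| - 3 for |A| ≥ 2, with |A| = 7 giving ≥ 11.)

|A +̂ A| = 16


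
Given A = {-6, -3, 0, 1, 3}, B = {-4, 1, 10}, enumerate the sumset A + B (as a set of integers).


A + B = {a + b : a ∈ A, b ∈ B}.
Enumerate all |A|·|B| = 5·3 = 15 pairs (a, b) and collect distinct sums.
a = -6: -6+-4=-10, -6+1=-5, -6+10=4
a = -3: -3+-4=-7, -3+1=-2, -3+10=7
a = 0: 0+-4=-4, 0+1=1, 0+10=10
a = 1: 1+-4=-3, 1+1=2, 1+10=11
a = 3: 3+-4=-1, 3+1=4, 3+10=13
Collecting distinct sums: A + B = {-10, -7, -5, -4, -3, -2, -1, 1, 2, 4, 7, 10, 11, 13}
|A + B| = 14

A + B = {-10, -7, -5, -4, -3, -2, -1, 1, 2, 4, 7, 10, 11, 13}


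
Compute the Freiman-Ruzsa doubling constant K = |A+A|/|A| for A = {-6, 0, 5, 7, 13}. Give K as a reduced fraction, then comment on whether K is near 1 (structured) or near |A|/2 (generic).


|A| = 5.
Compute A + A by enumerating all 25 pairs.
A + A = {-12, -6, -1, 0, 1, 5, 7, 10, 12, 13, 14, 18, 20, 26}, so |A + A| = 14.
K = |A + A| / |A| = 14/5 (already in lowest terms) ≈ 2.8000.
Reference: AP of size 5 gives K = 9/5 ≈ 1.8000; a fully generic set of size 5 gives K ≈ 3.0000.

|A| = 5, |A + A| = 14, K = 14/5.


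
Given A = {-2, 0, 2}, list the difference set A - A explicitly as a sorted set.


A - A = {a - a' : a, a' ∈ A}.
Compute a - a' for each ordered pair (a, a'):
a = -2: -2--2=0, -2-0=-2, -2-2=-4
a = 0: 0--2=2, 0-0=0, 0-2=-2
a = 2: 2--2=4, 2-0=2, 2-2=0
Collecting distinct values (and noting 0 appears from a-a):
A - A = {-4, -2, 0, 2, 4}
|A - A| = 5

A - A = {-4, -2, 0, 2, 4}


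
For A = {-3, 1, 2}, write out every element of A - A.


A - A = {a - a' : a, a' ∈ A}.
Compute a - a' for each ordered pair (a, a'):
a = -3: -3--3=0, -3-1=-4, -3-2=-5
a = 1: 1--3=4, 1-1=0, 1-2=-1
a = 2: 2--3=5, 2-1=1, 2-2=0
Collecting distinct values (and noting 0 appears from a-a):
A - A = {-5, -4, -1, 0, 1, 4, 5}
|A - A| = 7

A - A = {-5, -4, -1, 0, 1, 4, 5}


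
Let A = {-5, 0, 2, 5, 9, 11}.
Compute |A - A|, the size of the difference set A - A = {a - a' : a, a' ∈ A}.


A - A = {a - a' : a, a' ∈ A}; |A| = 6.
Bounds: 2|A|-1 ≤ |A - A| ≤ |A|² - |A| + 1, i.e. 11 ≤ |A - A| ≤ 31.
Note: 0 ∈ A - A always (from a - a). The set is symmetric: if d ∈ A - A then -d ∈ A - A.
Enumerate nonzero differences d = a - a' with a > a' (then include -d):
Positive differences: {2, 3, 4, 5, 6, 7, 9, 10, 11, 14, 16}
Full difference set: {0} ∪ (positive diffs) ∪ (negative diffs).
|A - A| = 1 + 2·11 = 23 (matches direct enumeration: 23).

|A - A| = 23


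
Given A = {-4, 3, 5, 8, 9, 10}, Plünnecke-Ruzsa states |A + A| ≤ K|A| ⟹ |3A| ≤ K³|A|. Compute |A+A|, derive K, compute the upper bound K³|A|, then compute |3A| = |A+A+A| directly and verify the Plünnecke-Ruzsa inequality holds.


|A| = 6.
Step 1: Compute A + A by enumerating all 36 pairs.
A + A = {-8, -1, 1, 4, 5, 6, 8, 10, 11, 12, 13, 14, 15, 16, 17, 18, 19, 20}, so |A + A| = 18.
Step 2: Doubling constant K = |A + A|/|A| = 18/6 = 18/6 ≈ 3.0000.
Step 3: Plünnecke-Ruzsa gives |3A| ≤ K³·|A| = (3.0000)³ · 6 ≈ 162.0000.
Step 4: Compute 3A = A + A + A directly by enumerating all triples (a,b,c) ∈ A³; |3A| = 32.
Step 5: Check 32 ≤ 162.0000? Yes ✓.

K = 18/6, Plünnecke-Ruzsa bound K³|A| ≈ 162.0000, |3A| = 32, inequality holds.


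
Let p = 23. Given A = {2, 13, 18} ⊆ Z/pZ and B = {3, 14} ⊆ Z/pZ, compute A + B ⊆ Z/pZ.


Work in Z/23Z: reduce every sum a + b modulo 23.
Enumerate all 6 pairs:
a = 2: 2+3=5, 2+14=16
a = 13: 13+3=16, 13+14=4
a = 18: 18+3=21, 18+14=9
Distinct residues collected: {4, 5, 9, 16, 21}
|A + B| = 5 (out of 23 total residues).

A + B = {4, 5, 9, 16, 21}


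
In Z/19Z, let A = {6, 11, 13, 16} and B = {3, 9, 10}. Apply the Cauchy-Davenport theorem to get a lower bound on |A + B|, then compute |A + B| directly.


Cauchy-Davenport: |A + B| ≥ min(p, |A| + |B| - 1) for A, B nonempty in Z/pZ.
|A| = 4, |B| = 3, p = 19.
CD lower bound = min(19, 4 + 3 - 1) = min(19, 6) = 6.
Compute A + B mod 19 directly:
a = 6: 6+3=9, 6+9=15, 6+10=16
a = 11: 11+3=14, 11+9=1, 11+10=2
a = 13: 13+3=16, 13+9=3, 13+10=4
a = 16: 16+3=0, 16+9=6, 16+10=7
A + B = {0, 1, 2, 3, 4, 6, 7, 9, 14, 15, 16}, so |A + B| = 11.
Verify: 11 ≥ 6? Yes ✓.

CD lower bound = 6, actual |A + B| = 11.


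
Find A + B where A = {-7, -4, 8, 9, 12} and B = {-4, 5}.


A + B = {a + b : a ∈ A, b ∈ B}.
Enumerate all |A|·|B| = 5·2 = 10 pairs (a, b) and collect distinct sums.
a = -7: -7+-4=-11, -7+5=-2
a = -4: -4+-4=-8, -4+5=1
a = 8: 8+-4=4, 8+5=13
a = 9: 9+-4=5, 9+5=14
a = 12: 12+-4=8, 12+5=17
Collecting distinct sums: A + B = {-11, -8, -2, 1, 4, 5, 8, 13, 14, 17}
|A + B| = 10

A + B = {-11, -8, -2, 1, 4, 5, 8, 13, 14, 17}


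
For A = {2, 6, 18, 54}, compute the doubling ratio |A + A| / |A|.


|A| = 4.
Compute A + A by enumerating all 16 pairs.
A + A = {4, 8, 12, 20, 24, 36, 56, 60, 72, 108}, so |A + A| = 10.
K = |A + A| / |A| = 10/4 = 5/2 ≈ 2.5000.
Reference: AP of size 4 gives K = 7/4 ≈ 1.7500; a fully generic set of size 4 gives K ≈ 2.5000.

|A| = 4, |A + A| = 10, K = 10/4 = 5/2.


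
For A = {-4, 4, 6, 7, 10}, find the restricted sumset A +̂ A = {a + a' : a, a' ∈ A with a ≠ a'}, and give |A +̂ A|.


Restricted sumset: A +̂ A = {a + a' : a ∈ A, a' ∈ A, a ≠ a'}.
Equivalently, take A + A and drop any sum 2a that is achievable ONLY as a + a for a ∈ A (i.e. sums representable only with equal summands).
Enumerate pairs (a, a') with a < a' (symmetric, so each unordered pair gives one sum; this covers all a ≠ a'):
  -4 + 4 = 0
  -4 + 6 = 2
  -4 + 7 = 3
  -4 + 10 = 6
  4 + 6 = 10
  4 + 7 = 11
  4 + 10 = 14
  6 + 7 = 13
  6 + 10 = 16
  7 + 10 = 17
Collected distinct sums: {0, 2, 3, 6, 10, 11, 13, 14, 16, 17}
|A +̂ A| = 10
(Reference bound: |A +̂ A| ≥ 2|A| - 3 for |A| ≥ 2, with |A| = 5 giving ≥ 7.)

|A +̂ A| = 10


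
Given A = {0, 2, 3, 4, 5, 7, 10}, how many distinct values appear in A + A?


A + A = {a + a' : a, a' ∈ A}; |A| = 7.
General bounds: 2|A| - 1 ≤ |A + A| ≤ |A|(|A|+1)/2, i.e. 13 ≤ |A + A| ≤ 28.
Lower bound 2|A|-1 is attained iff A is an arithmetic progression.
Enumerate sums a + a' for a ≤ a' (symmetric, so this suffices):
a = 0: 0+0=0, 0+2=2, 0+3=3, 0+4=4, 0+5=5, 0+7=7, 0+10=10
a = 2: 2+2=4, 2+3=5, 2+4=6, 2+5=7, 2+7=9, 2+10=12
a = 3: 3+3=6, 3+4=7, 3+5=8, 3+7=10, 3+10=13
a = 4: 4+4=8, 4+5=9, 4+7=11, 4+10=14
a = 5: 5+5=10, 5+7=12, 5+10=15
a = 7: 7+7=14, 7+10=17
a = 10: 10+10=20
Distinct sums: {0, 2, 3, 4, 5, 6, 7, 8, 9, 10, 11, 12, 13, 14, 15, 17, 20}
|A + A| = 17

|A + A| = 17


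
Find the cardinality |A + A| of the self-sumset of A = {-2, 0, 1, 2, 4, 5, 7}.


A + A = {a + a' : a, a' ∈ A}; |A| = 7.
General bounds: 2|A| - 1 ≤ |A + A| ≤ |A|(|A|+1)/2, i.e. 13 ≤ |A + A| ≤ 28.
Lower bound 2|A|-1 is attained iff A is an arithmetic progression.
Enumerate sums a + a' for a ≤ a' (symmetric, so this suffices):
a = -2: -2+-2=-4, -2+0=-2, -2+1=-1, -2+2=0, -2+4=2, -2+5=3, -2+7=5
a = 0: 0+0=0, 0+1=1, 0+2=2, 0+4=4, 0+5=5, 0+7=7
a = 1: 1+1=2, 1+2=3, 1+4=5, 1+5=6, 1+7=8
a = 2: 2+2=4, 2+4=6, 2+5=7, 2+7=9
a = 4: 4+4=8, 4+5=9, 4+7=11
a = 5: 5+5=10, 5+7=12
a = 7: 7+7=14
Distinct sums: {-4, -2, -1, 0, 1, 2, 3, 4, 5, 6, 7, 8, 9, 10, 11, 12, 14}
|A + A| = 17

|A + A| = 17


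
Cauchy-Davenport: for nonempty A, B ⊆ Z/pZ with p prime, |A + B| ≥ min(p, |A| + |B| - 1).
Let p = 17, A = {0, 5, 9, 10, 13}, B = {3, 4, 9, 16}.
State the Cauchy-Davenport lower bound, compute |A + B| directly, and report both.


Cauchy-Davenport: |A + B| ≥ min(p, |A| + |B| - 1) for A, B nonempty in Z/pZ.
|A| = 5, |B| = 4, p = 17.
CD lower bound = min(17, 5 + 4 - 1) = min(17, 8) = 8.
Compute A + B mod 17 directly:
a = 0: 0+3=3, 0+4=4, 0+9=9, 0+16=16
a = 5: 5+3=8, 5+4=9, 5+9=14, 5+16=4
a = 9: 9+3=12, 9+4=13, 9+9=1, 9+16=8
a = 10: 10+3=13, 10+4=14, 10+9=2, 10+16=9
a = 13: 13+3=16, 13+4=0, 13+9=5, 13+16=12
A + B = {0, 1, 2, 3, 4, 5, 8, 9, 12, 13, 14, 16}, so |A + B| = 12.
Verify: 12 ≥ 8? Yes ✓.

CD lower bound = 8, actual |A + B| = 12.


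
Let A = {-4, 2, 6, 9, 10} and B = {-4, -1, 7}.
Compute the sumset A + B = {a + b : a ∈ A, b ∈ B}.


A + B = {a + b : a ∈ A, b ∈ B}.
Enumerate all |A|·|B| = 5·3 = 15 pairs (a, b) and collect distinct sums.
a = -4: -4+-4=-8, -4+-1=-5, -4+7=3
a = 2: 2+-4=-2, 2+-1=1, 2+7=9
a = 6: 6+-4=2, 6+-1=5, 6+7=13
a = 9: 9+-4=5, 9+-1=8, 9+7=16
a = 10: 10+-4=6, 10+-1=9, 10+7=17
Collecting distinct sums: A + B = {-8, -5, -2, 1, 2, 3, 5, 6, 8, 9, 13, 16, 17}
|A + B| = 13

A + B = {-8, -5, -2, 1, 2, 3, 5, 6, 8, 9, 13, 16, 17}


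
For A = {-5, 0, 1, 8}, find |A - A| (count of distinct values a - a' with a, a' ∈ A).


A - A = {a - a' : a, a' ∈ A}; |A| = 4.
Bounds: 2|A|-1 ≤ |A - A| ≤ |A|² - |A| + 1, i.e. 7 ≤ |A - A| ≤ 13.
Note: 0 ∈ A - A always (from a - a). The set is symmetric: if d ∈ A - A then -d ∈ A - A.
Enumerate nonzero differences d = a - a' with a > a' (then include -d):
Positive differences: {1, 5, 6, 7, 8, 13}
Full difference set: {0} ∪ (positive diffs) ∪ (negative diffs).
|A - A| = 1 + 2·6 = 13 (matches direct enumeration: 13).

|A - A| = 13


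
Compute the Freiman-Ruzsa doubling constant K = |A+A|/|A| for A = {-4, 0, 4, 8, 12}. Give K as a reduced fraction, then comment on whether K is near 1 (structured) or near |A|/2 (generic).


|A| = 5.
Compute A + A by enumerating all 25 pairs.
A + A = {-8, -4, 0, 4, 8, 12, 16, 20, 24}, so |A + A| = 9.
K = |A + A| / |A| = 9/5 (already in lowest terms) ≈ 1.8000.
Reference: AP of size 5 gives K = 9/5 ≈ 1.8000; a fully generic set of size 5 gives K ≈ 3.0000.

|A| = 5, |A + A| = 9, K = 9/5.


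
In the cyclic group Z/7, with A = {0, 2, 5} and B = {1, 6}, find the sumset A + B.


Work in Z/7Z: reduce every sum a + b modulo 7.
Enumerate all 6 pairs:
a = 0: 0+1=1, 0+6=6
a = 2: 2+1=3, 2+6=1
a = 5: 5+1=6, 5+6=4
Distinct residues collected: {1, 3, 4, 6}
|A + B| = 4 (out of 7 total residues).

A + B = {1, 3, 4, 6}


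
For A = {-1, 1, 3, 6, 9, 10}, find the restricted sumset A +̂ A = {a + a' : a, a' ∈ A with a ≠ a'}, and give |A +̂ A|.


Restricted sumset: A +̂ A = {a + a' : a ∈ A, a' ∈ A, a ≠ a'}.
Equivalently, take A + A and drop any sum 2a that is achievable ONLY as a + a for a ∈ A (i.e. sums representable only with equal summands).
Enumerate pairs (a, a') with a < a' (symmetric, so each unordered pair gives one sum; this covers all a ≠ a'):
  -1 + 1 = 0
  -1 + 3 = 2
  -1 + 6 = 5
  -1 + 9 = 8
  -1 + 10 = 9
  1 + 3 = 4
  1 + 6 = 7
  1 + 9 = 10
  1 + 10 = 11
  3 + 6 = 9
  3 + 9 = 12
  3 + 10 = 13
  6 + 9 = 15
  6 + 10 = 16
  9 + 10 = 19
Collected distinct sums: {0, 2, 4, 5, 7, 8, 9, 10, 11, 12, 13, 15, 16, 19}
|A +̂ A| = 14
(Reference bound: |A +̂ A| ≥ 2|A| - 3 for |A| ≥ 2, with |A| = 6 giving ≥ 9.)

|A +̂ A| = 14


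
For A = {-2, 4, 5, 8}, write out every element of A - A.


A - A = {a - a' : a, a' ∈ A}.
Compute a - a' for each ordered pair (a, a'):
a = -2: -2--2=0, -2-4=-6, -2-5=-7, -2-8=-10
a = 4: 4--2=6, 4-4=0, 4-5=-1, 4-8=-4
a = 5: 5--2=7, 5-4=1, 5-5=0, 5-8=-3
a = 8: 8--2=10, 8-4=4, 8-5=3, 8-8=0
Collecting distinct values (and noting 0 appears from a-a):
A - A = {-10, -7, -6, -4, -3, -1, 0, 1, 3, 4, 6, 7, 10}
|A - A| = 13

A - A = {-10, -7, -6, -4, -3, -1, 0, 1, 3, 4, 6, 7, 10}


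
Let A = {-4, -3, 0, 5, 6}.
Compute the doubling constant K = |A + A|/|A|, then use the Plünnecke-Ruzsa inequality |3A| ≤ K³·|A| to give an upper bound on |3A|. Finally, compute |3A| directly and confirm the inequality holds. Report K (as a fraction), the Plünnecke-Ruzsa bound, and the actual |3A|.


|A| = 5.
Step 1: Compute A + A by enumerating all 25 pairs.
A + A = {-8, -7, -6, -4, -3, 0, 1, 2, 3, 5, 6, 10, 11, 12}, so |A + A| = 14.
Step 2: Doubling constant K = |A + A|/|A| = 14/5 = 14/5 ≈ 2.8000.
Step 3: Plünnecke-Ruzsa gives |3A| ≤ K³·|A| = (2.8000)³ · 5 ≈ 109.7600.
Step 4: Compute 3A = A + A + A directly by enumerating all triples (a,b,c) ∈ A³; |3A| = 27.
Step 5: Check 27 ≤ 109.7600? Yes ✓.

K = 14/5, Plünnecke-Ruzsa bound K³|A| ≈ 109.7600, |3A| = 27, inequality holds.


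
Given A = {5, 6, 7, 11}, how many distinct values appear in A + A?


A + A = {a + a' : a, a' ∈ A}; |A| = 4.
General bounds: 2|A| - 1 ≤ |A + A| ≤ |A|(|A|+1)/2, i.e. 7 ≤ |A + A| ≤ 10.
Lower bound 2|A|-1 is attained iff A is an arithmetic progression.
Enumerate sums a + a' for a ≤ a' (symmetric, so this suffices):
a = 5: 5+5=10, 5+6=11, 5+7=12, 5+11=16
a = 6: 6+6=12, 6+7=13, 6+11=17
a = 7: 7+7=14, 7+11=18
a = 11: 11+11=22
Distinct sums: {10, 11, 12, 13, 14, 16, 17, 18, 22}
|A + A| = 9

|A + A| = 9


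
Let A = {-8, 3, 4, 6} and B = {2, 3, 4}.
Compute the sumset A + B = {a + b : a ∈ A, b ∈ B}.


A + B = {a + b : a ∈ A, b ∈ B}.
Enumerate all |A|·|B| = 4·3 = 12 pairs (a, b) and collect distinct sums.
a = -8: -8+2=-6, -8+3=-5, -8+4=-4
a = 3: 3+2=5, 3+3=6, 3+4=7
a = 4: 4+2=6, 4+3=7, 4+4=8
a = 6: 6+2=8, 6+3=9, 6+4=10
Collecting distinct sums: A + B = {-6, -5, -4, 5, 6, 7, 8, 9, 10}
|A + B| = 9

A + B = {-6, -5, -4, 5, 6, 7, 8, 9, 10}


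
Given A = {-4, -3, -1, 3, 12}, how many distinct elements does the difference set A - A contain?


A - A = {a - a' : a, a' ∈ A}; |A| = 5.
Bounds: 2|A|-1 ≤ |A - A| ≤ |A|² - |A| + 1, i.e. 9 ≤ |A - A| ≤ 21.
Note: 0 ∈ A - A always (from a - a). The set is symmetric: if d ∈ A - A then -d ∈ A - A.
Enumerate nonzero differences d = a - a' with a > a' (then include -d):
Positive differences: {1, 2, 3, 4, 6, 7, 9, 13, 15, 16}
Full difference set: {0} ∪ (positive diffs) ∪ (negative diffs).
|A - A| = 1 + 2·10 = 21 (matches direct enumeration: 21).

|A - A| = 21


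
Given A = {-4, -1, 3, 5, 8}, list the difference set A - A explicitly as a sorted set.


A - A = {a - a' : a, a' ∈ A}.
Compute a - a' for each ordered pair (a, a'):
a = -4: -4--4=0, -4--1=-3, -4-3=-7, -4-5=-9, -4-8=-12
a = -1: -1--4=3, -1--1=0, -1-3=-4, -1-5=-6, -1-8=-9
a = 3: 3--4=7, 3--1=4, 3-3=0, 3-5=-2, 3-8=-5
a = 5: 5--4=9, 5--1=6, 5-3=2, 5-5=0, 5-8=-3
a = 8: 8--4=12, 8--1=9, 8-3=5, 8-5=3, 8-8=0
Collecting distinct values (and noting 0 appears from a-a):
A - A = {-12, -9, -7, -6, -5, -4, -3, -2, 0, 2, 3, 4, 5, 6, 7, 9, 12}
|A - A| = 17

A - A = {-12, -9, -7, -6, -5, -4, -3, -2, 0, 2, 3, 4, 5, 6, 7, 9, 12}


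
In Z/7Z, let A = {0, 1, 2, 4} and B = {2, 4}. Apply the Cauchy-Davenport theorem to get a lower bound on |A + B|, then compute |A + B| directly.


Cauchy-Davenport: |A + B| ≥ min(p, |A| + |B| - 1) for A, B nonempty in Z/pZ.
|A| = 4, |B| = 2, p = 7.
CD lower bound = min(7, 4 + 2 - 1) = min(7, 5) = 5.
Compute A + B mod 7 directly:
a = 0: 0+2=2, 0+4=4
a = 1: 1+2=3, 1+4=5
a = 2: 2+2=4, 2+4=6
a = 4: 4+2=6, 4+4=1
A + B = {1, 2, 3, 4, 5, 6}, so |A + B| = 6.
Verify: 6 ≥ 5? Yes ✓.

CD lower bound = 5, actual |A + B| = 6.


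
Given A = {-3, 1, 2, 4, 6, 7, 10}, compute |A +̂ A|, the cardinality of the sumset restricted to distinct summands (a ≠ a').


Restricted sumset: A +̂ A = {a + a' : a ∈ A, a' ∈ A, a ≠ a'}.
Equivalently, take A + A and drop any sum 2a that is achievable ONLY as a + a for a ∈ A (i.e. sums representable only with equal summands).
Enumerate pairs (a, a') with a < a' (symmetric, so each unordered pair gives one sum; this covers all a ≠ a'):
  -3 + 1 = -2
  -3 + 2 = -1
  -3 + 4 = 1
  -3 + 6 = 3
  -3 + 7 = 4
  -3 + 10 = 7
  1 + 2 = 3
  1 + 4 = 5
  1 + 6 = 7
  1 + 7 = 8
  1 + 10 = 11
  2 + 4 = 6
  2 + 6 = 8
  2 + 7 = 9
  2 + 10 = 12
  4 + 6 = 10
  4 + 7 = 11
  4 + 10 = 14
  6 + 7 = 13
  6 + 10 = 16
  7 + 10 = 17
Collected distinct sums: {-2, -1, 1, 3, 4, 5, 6, 7, 8, 9, 10, 11, 12, 13, 14, 16, 17}
|A +̂ A| = 17
(Reference bound: |A +̂ A| ≥ 2|A| - 3 for |A| ≥ 2, with |A| = 7 giving ≥ 11.)

|A +̂ A| = 17


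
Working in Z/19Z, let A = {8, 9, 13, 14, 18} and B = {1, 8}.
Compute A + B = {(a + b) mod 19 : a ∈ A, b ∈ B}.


Work in Z/19Z: reduce every sum a + b modulo 19.
Enumerate all 10 pairs:
a = 8: 8+1=9, 8+8=16
a = 9: 9+1=10, 9+8=17
a = 13: 13+1=14, 13+8=2
a = 14: 14+1=15, 14+8=3
a = 18: 18+1=0, 18+8=7
Distinct residues collected: {0, 2, 3, 7, 9, 10, 14, 15, 16, 17}
|A + B| = 10 (out of 19 total residues).

A + B = {0, 2, 3, 7, 9, 10, 14, 15, 16, 17}


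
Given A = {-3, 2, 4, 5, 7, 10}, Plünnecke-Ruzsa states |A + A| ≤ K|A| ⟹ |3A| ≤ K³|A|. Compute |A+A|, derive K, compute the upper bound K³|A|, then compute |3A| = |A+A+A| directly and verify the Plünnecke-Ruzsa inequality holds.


|A| = 6.
Step 1: Compute A + A by enumerating all 36 pairs.
A + A = {-6, -1, 1, 2, 4, 6, 7, 8, 9, 10, 11, 12, 14, 15, 17, 20}, so |A + A| = 16.
Step 2: Doubling constant K = |A + A|/|A| = 16/6 = 16/6 ≈ 2.6667.
Step 3: Plünnecke-Ruzsa gives |3A| ≤ K³·|A| = (2.6667)³ · 6 ≈ 113.7778.
Step 4: Compute 3A = A + A + A directly by enumerating all triples (a,b,c) ∈ A³; |3A| = 29.
Step 5: Check 29 ≤ 113.7778? Yes ✓.

K = 16/6, Plünnecke-Ruzsa bound K³|A| ≈ 113.7778, |3A| = 29, inequality holds.


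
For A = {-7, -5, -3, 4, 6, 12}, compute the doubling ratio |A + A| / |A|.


|A| = 6.
Compute A + A by enumerating all 36 pairs.
A + A = {-14, -12, -10, -8, -6, -3, -1, 1, 3, 5, 7, 8, 9, 10, 12, 16, 18, 24}, so |A + A| = 18.
K = |A + A| / |A| = 18/6 = 3/1 ≈ 3.0000.
Reference: AP of size 6 gives K = 11/6 ≈ 1.8333; a fully generic set of size 6 gives K ≈ 3.5000.

|A| = 6, |A + A| = 18, K = 18/6 = 3/1.


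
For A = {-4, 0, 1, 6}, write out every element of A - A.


A - A = {a - a' : a, a' ∈ A}.
Compute a - a' for each ordered pair (a, a'):
a = -4: -4--4=0, -4-0=-4, -4-1=-5, -4-6=-10
a = 0: 0--4=4, 0-0=0, 0-1=-1, 0-6=-6
a = 1: 1--4=5, 1-0=1, 1-1=0, 1-6=-5
a = 6: 6--4=10, 6-0=6, 6-1=5, 6-6=0
Collecting distinct values (and noting 0 appears from a-a):
A - A = {-10, -6, -5, -4, -1, 0, 1, 4, 5, 6, 10}
|A - A| = 11

A - A = {-10, -6, -5, -4, -1, 0, 1, 4, 5, 6, 10}


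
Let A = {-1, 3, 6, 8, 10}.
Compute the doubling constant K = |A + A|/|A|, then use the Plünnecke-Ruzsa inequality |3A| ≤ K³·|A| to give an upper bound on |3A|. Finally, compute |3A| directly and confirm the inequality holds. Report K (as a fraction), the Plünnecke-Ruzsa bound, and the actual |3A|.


|A| = 5.
Step 1: Compute A + A by enumerating all 25 pairs.
A + A = {-2, 2, 5, 6, 7, 9, 11, 12, 13, 14, 16, 18, 20}, so |A + A| = 13.
Step 2: Doubling constant K = |A + A|/|A| = 13/5 = 13/5 ≈ 2.6000.
Step 3: Plünnecke-Ruzsa gives |3A| ≤ K³·|A| = (2.6000)³ · 5 ≈ 87.8800.
Step 4: Compute 3A = A + A + A directly by enumerating all triples (a,b,c) ∈ A³; |3A| = 25.
Step 5: Check 25 ≤ 87.8800? Yes ✓.

K = 13/5, Plünnecke-Ruzsa bound K³|A| ≈ 87.8800, |3A| = 25, inequality holds.


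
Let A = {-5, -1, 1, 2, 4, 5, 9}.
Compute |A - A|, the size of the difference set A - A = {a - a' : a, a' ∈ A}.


A - A = {a - a' : a, a' ∈ A}; |A| = 7.
Bounds: 2|A|-1 ≤ |A - A| ≤ |A|² - |A| + 1, i.e. 13 ≤ |A - A| ≤ 43.
Note: 0 ∈ A - A always (from a - a). The set is symmetric: if d ∈ A - A then -d ∈ A - A.
Enumerate nonzero differences d = a - a' with a > a' (then include -d):
Positive differences: {1, 2, 3, 4, 5, 6, 7, 8, 9, 10, 14}
Full difference set: {0} ∪ (positive diffs) ∪ (negative diffs).
|A - A| = 1 + 2·11 = 23 (matches direct enumeration: 23).

|A - A| = 23


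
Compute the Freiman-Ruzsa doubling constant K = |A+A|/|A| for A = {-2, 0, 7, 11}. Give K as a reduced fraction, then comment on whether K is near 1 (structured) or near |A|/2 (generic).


|A| = 4.
Compute A + A by enumerating all 16 pairs.
A + A = {-4, -2, 0, 5, 7, 9, 11, 14, 18, 22}, so |A + A| = 10.
K = |A + A| / |A| = 10/4 = 5/2 ≈ 2.5000.
Reference: AP of size 4 gives K = 7/4 ≈ 1.7500; a fully generic set of size 4 gives K ≈ 2.5000.

|A| = 4, |A + A| = 10, K = 10/4 = 5/2.


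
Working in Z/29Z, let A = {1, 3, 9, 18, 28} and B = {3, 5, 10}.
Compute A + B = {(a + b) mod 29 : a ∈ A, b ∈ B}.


Work in Z/29Z: reduce every sum a + b modulo 29.
Enumerate all 15 pairs:
a = 1: 1+3=4, 1+5=6, 1+10=11
a = 3: 3+3=6, 3+5=8, 3+10=13
a = 9: 9+3=12, 9+5=14, 9+10=19
a = 18: 18+3=21, 18+5=23, 18+10=28
a = 28: 28+3=2, 28+5=4, 28+10=9
Distinct residues collected: {2, 4, 6, 8, 9, 11, 12, 13, 14, 19, 21, 23, 28}
|A + B| = 13 (out of 29 total residues).

A + B = {2, 4, 6, 8, 9, 11, 12, 13, 14, 19, 21, 23, 28}


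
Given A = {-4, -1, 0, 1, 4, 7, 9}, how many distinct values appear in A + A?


A + A = {a + a' : a, a' ∈ A}; |A| = 7.
General bounds: 2|A| - 1 ≤ |A + A| ≤ |A|(|A|+1)/2, i.e. 13 ≤ |A + A| ≤ 28.
Lower bound 2|A|-1 is attained iff A is an arithmetic progression.
Enumerate sums a + a' for a ≤ a' (symmetric, so this suffices):
a = -4: -4+-4=-8, -4+-1=-5, -4+0=-4, -4+1=-3, -4+4=0, -4+7=3, -4+9=5
a = -1: -1+-1=-2, -1+0=-1, -1+1=0, -1+4=3, -1+7=6, -1+9=8
a = 0: 0+0=0, 0+1=1, 0+4=4, 0+7=7, 0+9=9
a = 1: 1+1=2, 1+4=5, 1+7=8, 1+9=10
a = 4: 4+4=8, 4+7=11, 4+9=13
a = 7: 7+7=14, 7+9=16
a = 9: 9+9=18
Distinct sums: {-8, -5, -4, -3, -2, -1, 0, 1, 2, 3, 4, 5, 6, 7, 8, 9, 10, 11, 13, 14, 16, 18}
|A + A| = 22

|A + A| = 22


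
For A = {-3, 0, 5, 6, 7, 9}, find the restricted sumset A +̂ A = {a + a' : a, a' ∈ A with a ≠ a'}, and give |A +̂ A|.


Restricted sumset: A +̂ A = {a + a' : a ∈ A, a' ∈ A, a ≠ a'}.
Equivalently, take A + A and drop any sum 2a that is achievable ONLY as a + a for a ∈ A (i.e. sums representable only with equal summands).
Enumerate pairs (a, a') with a < a' (symmetric, so each unordered pair gives one sum; this covers all a ≠ a'):
  -3 + 0 = -3
  -3 + 5 = 2
  -3 + 6 = 3
  -3 + 7 = 4
  -3 + 9 = 6
  0 + 5 = 5
  0 + 6 = 6
  0 + 7 = 7
  0 + 9 = 9
  5 + 6 = 11
  5 + 7 = 12
  5 + 9 = 14
  6 + 7 = 13
  6 + 9 = 15
  7 + 9 = 16
Collected distinct sums: {-3, 2, 3, 4, 5, 6, 7, 9, 11, 12, 13, 14, 15, 16}
|A +̂ A| = 14
(Reference bound: |A +̂ A| ≥ 2|A| - 3 for |A| ≥ 2, with |A| = 6 giving ≥ 9.)

|A +̂ A| = 14


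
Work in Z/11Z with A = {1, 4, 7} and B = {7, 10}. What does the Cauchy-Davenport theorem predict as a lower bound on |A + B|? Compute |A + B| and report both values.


Cauchy-Davenport: |A + B| ≥ min(p, |A| + |B| - 1) for A, B nonempty in Z/pZ.
|A| = 3, |B| = 2, p = 11.
CD lower bound = min(11, 3 + 2 - 1) = min(11, 4) = 4.
Compute A + B mod 11 directly:
a = 1: 1+7=8, 1+10=0
a = 4: 4+7=0, 4+10=3
a = 7: 7+7=3, 7+10=6
A + B = {0, 3, 6, 8}, so |A + B| = 4.
Verify: 4 ≥ 4? Yes ✓.

CD lower bound = 4, actual |A + B| = 4.


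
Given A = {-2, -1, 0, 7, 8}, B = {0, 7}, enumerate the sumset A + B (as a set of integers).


A + B = {a + b : a ∈ A, b ∈ B}.
Enumerate all |A|·|B| = 5·2 = 10 pairs (a, b) and collect distinct sums.
a = -2: -2+0=-2, -2+7=5
a = -1: -1+0=-1, -1+7=6
a = 0: 0+0=0, 0+7=7
a = 7: 7+0=7, 7+7=14
a = 8: 8+0=8, 8+7=15
Collecting distinct sums: A + B = {-2, -1, 0, 5, 6, 7, 8, 14, 15}
|A + B| = 9

A + B = {-2, -1, 0, 5, 6, 7, 8, 14, 15}


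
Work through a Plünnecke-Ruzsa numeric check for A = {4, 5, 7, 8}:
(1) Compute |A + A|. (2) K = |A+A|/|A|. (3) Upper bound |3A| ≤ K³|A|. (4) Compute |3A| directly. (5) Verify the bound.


|A| = 4.
Step 1: Compute A + A by enumerating all 16 pairs.
A + A = {8, 9, 10, 11, 12, 13, 14, 15, 16}, so |A + A| = 9.
Step 2: Doubling constant K = |A + A|/|A| = 9/4 = 9/4 ≈ 2.2500.
Step 3: Plünnecke-Ruzsa gives |3A| ≤ K³·|A| = (2.2500)³ · 4 ≈ 45.5625.
Step 4: Compute 3A = A + A + A directly by enumerating all triples (a,b,c) ∈ A³; |3A| = 13.
Step 5: Check 13 ≤ 45.5625? Yes ✓.

K = 9/4, Plünnecke-Ruzsa bound K³|A| ≈ 45.5625, |3A| = 13, inequality holds.


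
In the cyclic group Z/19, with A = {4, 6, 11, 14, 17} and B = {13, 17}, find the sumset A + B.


Work in Z/19Z: reduce every sum a + b modulo 19.
Enumerate all 10 pairs:
a = 4: 4+13=17, 4+17=2
a = 6: 6+13=0, 6+17=4
a = 11: 11+13=5, 11+17=9
a = 14: 14+13=8, 14+17=12
a = 17: 17+13=11, 17+17=15
Distinct residues collected: {0, 2, 4, 5, 8, 9, 11, 12, 15, 17}
|A + B| = 10 (out of 19 total residues).

A + B = {0, 2, 4, 5, 8, 9, 11, 12, 15, 17}


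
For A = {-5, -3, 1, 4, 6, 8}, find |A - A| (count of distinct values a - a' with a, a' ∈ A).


A - A = {a - a' : a, a' ∈ A}; |A| = 6.
Bounds: 2|A|-1 ≤ |A - A| ≤ |A|² - |A| + 1, i.e. 11 ≤ |A - A| ≤ 31.
Note: 0 ∈ A - A always (from a - a). The set is symmetric: if d ∈ A - A then -d ∈ A - A.
Enumerate nonzero differences d = a - a' with a > a' (then include -d):
Positive differences: {2, 3, 4, 5, 6, 7, 9, 11, 13}
Full difference set: {0} ∪ (positive diffs) ∪ (negative diffs).
|A - A| = 1 + 2·9 = 19 (matches direct enumeration: 19).

|A - A| = 19


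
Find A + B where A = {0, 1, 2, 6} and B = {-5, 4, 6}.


A + B = {a + b : a ∈ A, b ∈ B}.
Enumerate all |A|·|B| = 4·3 = 12 pairs (a, b) and collect distinct sums.
a = 0: 0+-5=-5, 0+4=4, 0+6=6
a = 1: 1+-5=-4, 1+4=5, 1+6=7
a = 2: 2+-5=-3, 2+4=6, 2+6=8
a = 6: 6+-5=1, 6+4=10, 6+6=12
Collecting distinct sums: A + B = {-5, -4, -3, 1, 4, 5, 6, 7, 8, 10, 12}
|A + B| = 11

A + B = {-5, -4, -3, 1, 4, 5, 6, 7, 8, 10, 12}


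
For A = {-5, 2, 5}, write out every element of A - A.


A - A = {a - a' : a, a' ∈ A}.
Compute a - a' for each ordered pair (a, a'):
a = -5: -5--5=0, -5-2=-7, -5-5=-10
a = 2: 2--5=7, 2-2=0, 2-5=-3
a = 5: 5--5=10, 5-2=3, 5-5=0
Collecting distinct values (and noting 0 appears from a-a):
A - A = {-10, -7, -3, 0, 3, 7, 10}
|A - A| = 7

A - A = {-10, -7, -3, 0, 3, 7, 10}


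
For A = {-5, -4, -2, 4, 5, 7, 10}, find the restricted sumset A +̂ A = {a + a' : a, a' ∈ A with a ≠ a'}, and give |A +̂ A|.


Restricted sumset: A +̂ A = {a + a' : a ∈ A, a' ∈ A, a ≠ a'}.
Equivalently, take A + A and drop any sum 2a that is achievable ONLY as a + a for a ∈ A (i.e. sums representable only with equal summands).
Enumerate pairs (a, a') with a < a' (symmetric, so each unordered pair gives one sum; this covers all a ≠ a'):
  -5 + -4 = -9
  -5 + -2 = -7
  -5 + 4 = -1
  -5 + 5 = 0
  -5 + 7 = 2
  -5 + 10 = 5
  -4 + -2 = -6
  -4 + 4 = 0
  -4 + 5 = 1
  -4 + 7 = 3
  -4 + 10 = 6
  -2 + 4 = 2
  -2 + 5 = 3
  -2 + 7 = 5
  -2 + 10 = 8
  4 + 5 = 9
  4 + 7 = 11
  4 + 10 = 14
  5 + 7 = 12
  5 + 10 = 15
  7 + 10 = 17
Collected distinct sums: {-9, -7, -6, -1, 0, 1, 2, 3, 5, 6, 8, 9, 11, 12, 14, 15, 17}
|A +̂ A| = 17
(Reference bound: |A +̂ A| ≥ 2|A| - 3 for |A| ≥ 2, with |A| = 7 giving ≥ 11.)

|A +̂ A| = 17
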